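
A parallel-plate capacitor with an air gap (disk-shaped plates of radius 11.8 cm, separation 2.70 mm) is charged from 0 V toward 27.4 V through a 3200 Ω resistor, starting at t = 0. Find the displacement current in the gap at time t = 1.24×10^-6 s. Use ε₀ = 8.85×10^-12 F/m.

C = ε₀A/d = (8.85×10^-12)(0.04374)/(2.70×10^-3) = 1.434×10^-10 F and τ = RC = 4.589×10^-7 s. I_d in the gap equals the RC charging current.
I_d(t) = (V₀/R) e^(−t/τ) = 8.562×10^-3 · e^(−2.702) = 5.74×10^-4 A.

5.74×10^-4 A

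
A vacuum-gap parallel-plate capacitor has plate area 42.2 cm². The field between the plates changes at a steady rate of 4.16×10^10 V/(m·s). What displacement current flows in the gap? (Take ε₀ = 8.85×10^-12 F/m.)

1.55×10^-3 A

I_d = ε₀ A (dE/dt) = (8.85×10^-12)(4.22×10^-3 m²)(4.16×10^10) = 1.55×10^-3 A.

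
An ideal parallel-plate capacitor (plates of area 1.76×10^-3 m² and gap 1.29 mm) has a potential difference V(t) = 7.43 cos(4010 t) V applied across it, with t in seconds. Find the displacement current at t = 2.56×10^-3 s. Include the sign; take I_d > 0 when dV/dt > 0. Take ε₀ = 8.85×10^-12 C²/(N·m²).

dV/dt = (7.43)(4010)·−sin(10.2656) = 2.220×10^4 V/s.
I_d = C dV/dt with C = ε₀A/d = (8.85×10^-12)(1.76×10^-3)/(1.29×10^-3) = 1.207×10^-11 F, so I_d = (1.207×10^-11)(2.220×10^4) = 2.68×10^-7 A.

2.68×10^-7 A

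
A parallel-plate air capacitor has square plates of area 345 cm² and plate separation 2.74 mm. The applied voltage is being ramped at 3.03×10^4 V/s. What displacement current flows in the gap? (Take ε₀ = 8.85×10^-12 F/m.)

3.38×10^-6 A

C = ε₀A/d = (8.85×10^-12)(0.0345)/(2.74×10^-3) = 1.114×10^-10 F.
I_d = C dV/dt = (1.114×10^-10)(3.03×10^4) = 3.38×10^-6 A.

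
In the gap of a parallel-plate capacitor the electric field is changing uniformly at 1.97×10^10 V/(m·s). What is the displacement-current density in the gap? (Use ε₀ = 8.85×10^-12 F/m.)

The displacement-current density is ε₀ ∂E/∂t = (8.85×10^-12)(1.97×10^10) = 0.174 A/m².

0.174 A/m²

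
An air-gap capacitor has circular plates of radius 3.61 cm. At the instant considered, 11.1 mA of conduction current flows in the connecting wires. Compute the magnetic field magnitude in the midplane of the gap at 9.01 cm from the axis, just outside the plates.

Between the plates the displacement current equals the wire current: I_d = 11.1 mA = 0.0111 A.
Outside the plates the loop encloses all of I_d, so B·2πr = μ₀ I_d and B = 2.46×10^-8 T.

2.46×10^-8 T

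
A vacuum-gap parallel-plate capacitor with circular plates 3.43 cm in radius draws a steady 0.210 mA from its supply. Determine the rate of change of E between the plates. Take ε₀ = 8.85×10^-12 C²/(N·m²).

6.42×10^9 V/(m·s)

Charge continuity gives I_d = I = 2.10×10^-4 A between the plates.
Then dE/dt = I_d/(ε₀A) = 6.42×10^9 V/(m·s).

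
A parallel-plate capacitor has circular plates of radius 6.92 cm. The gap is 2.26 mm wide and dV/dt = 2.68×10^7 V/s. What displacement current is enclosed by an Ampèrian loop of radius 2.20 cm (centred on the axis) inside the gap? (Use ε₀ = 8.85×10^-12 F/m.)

dE/dt = (dV/dt)/d = 1.186×10^10 V/(m·s); I_d = ε₀(πR²)(dE/dt) = (8.85×10^-12)(0.01504)(1.186×10^10) = 1.579×10^-3 A.
The field is uniform, so I_d,enc = I_d (r/R)² = (1.579×10^-3)(2.20/6.92)² = 1.60×10^-4 A.

1.60×10^-4 A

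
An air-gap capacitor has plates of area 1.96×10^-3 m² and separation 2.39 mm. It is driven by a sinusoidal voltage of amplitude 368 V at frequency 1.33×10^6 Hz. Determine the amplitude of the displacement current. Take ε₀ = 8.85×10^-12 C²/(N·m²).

0.0223 A

C = ε₀A/d = (8.85×10^-12)(1.96×10^-3)/(2.39×10^-3) = 7.258×10^-12 F; ω = 2πf = 8.357×10^6 rad/s.
I_d = C dV/dt, so |I_d|_max = C V₀ ω = (7.258×10^-12)(368)(8.357×10^6) = 0.0223 A.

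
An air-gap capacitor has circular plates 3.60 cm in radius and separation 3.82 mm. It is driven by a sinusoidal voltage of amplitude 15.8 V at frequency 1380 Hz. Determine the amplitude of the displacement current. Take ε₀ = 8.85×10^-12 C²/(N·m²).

1.29×10^-6 A

C = ε₀A/d = (8.85×10^-12)(4.072×10^-3)/(3.82×10^-3) = 9.434×10^-12 F; ω = 2πf = 8671 rad/s.
I_d = C dV/dt, so |I_d|_max = C V₀ ω = (9.434×10^-12)(15.8)(8671) = 1.29×10^-6 A.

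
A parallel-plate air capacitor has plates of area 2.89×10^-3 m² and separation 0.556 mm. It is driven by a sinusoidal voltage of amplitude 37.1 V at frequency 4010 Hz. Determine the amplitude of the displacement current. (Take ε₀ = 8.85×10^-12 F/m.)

4.30×10^-5 A

(dE/dt)_max = V₀ω/d = 1.682×10^9 V/(m·s); ω = 2πf = 2.520×10^4 rad/s.
I_d,max = ε₀ A (dE/dt)_max = (8.85×10^-12)(2.89×10^-3)(1.682×10^9) = 4.30×10^-5 A.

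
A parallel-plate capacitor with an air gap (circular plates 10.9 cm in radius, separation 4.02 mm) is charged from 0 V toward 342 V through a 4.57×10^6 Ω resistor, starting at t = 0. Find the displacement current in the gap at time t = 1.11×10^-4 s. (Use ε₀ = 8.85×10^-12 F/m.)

With C = ε₀A/d = (8.85×10^-12)(0.03733)/(4.02×10^-3) = 8.218×10^-11 F, the time constant is τ = RC = 3.756×10^-4 s, so t/τ = 0.2955 and e^(−t/τ) = 0.7442.
I_d = I_cond = (V₀/R) e^(−t/τ) = (7.484×10^-5)(0.7442) = 5.57×10^-5 A.

5.57×10^-5 A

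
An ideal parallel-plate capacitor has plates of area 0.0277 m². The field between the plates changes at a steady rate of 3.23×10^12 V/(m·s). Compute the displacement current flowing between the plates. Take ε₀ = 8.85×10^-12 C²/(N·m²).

0.792 A

I_d = ε₀ A (dE/dt) = (8.85×10^-12)(0.0277 m²)(3.23×10^12) = 0.792 A.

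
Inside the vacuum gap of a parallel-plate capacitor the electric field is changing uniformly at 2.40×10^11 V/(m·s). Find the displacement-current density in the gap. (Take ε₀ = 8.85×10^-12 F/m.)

The displacement-current density is ε₀ ∂E/∂t = (8.85×10^-12)(2.40×10^11) = 2.12 A/m².

2.12 A/m²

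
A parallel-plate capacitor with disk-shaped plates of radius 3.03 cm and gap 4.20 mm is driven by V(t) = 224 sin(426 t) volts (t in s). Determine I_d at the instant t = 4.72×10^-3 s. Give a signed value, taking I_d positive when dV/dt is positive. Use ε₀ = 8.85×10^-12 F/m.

-2.47×10^-7 A

dE/dt = (V₀ω/d)·cos(ωt) with ωt = 2.01072 rad: (224)(426)(-0.4259)/(4.20×10^-3) = -9.676×10^6 V/(m·s).
I_d = ε₀ A dE/dt = (8.85×10^-12)(2.884×10^-3)(-9.676×10^6) = -2.47×10^-7 A.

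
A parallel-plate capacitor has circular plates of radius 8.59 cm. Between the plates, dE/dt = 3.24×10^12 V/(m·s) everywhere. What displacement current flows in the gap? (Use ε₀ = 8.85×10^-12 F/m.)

The displacement current is ε₀ times dΦ_E/dt = ε₀ A dE/dt = (8.85×10^-12)(0.02318)(3.24×10^12) = 0.665 A.

0.665 A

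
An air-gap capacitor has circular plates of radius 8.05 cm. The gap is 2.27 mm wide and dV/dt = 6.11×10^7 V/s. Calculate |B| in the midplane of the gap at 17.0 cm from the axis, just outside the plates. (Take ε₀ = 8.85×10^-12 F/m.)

With E = V/d, dE/dt = 2.692×10^10 V/(m·s) and πR² = 0.02036 m², giving I_d = ε₀ πR² dE/dt = 4.851×10^-3 A.
For r ≥ R the full I_d is enclosed: B = μ₀ I_d/(2πr) = (4π×10^-7)(4.851×10^-3)/(2π·0.170) = 5.71×10^-9 T.

5.71×10^-9 T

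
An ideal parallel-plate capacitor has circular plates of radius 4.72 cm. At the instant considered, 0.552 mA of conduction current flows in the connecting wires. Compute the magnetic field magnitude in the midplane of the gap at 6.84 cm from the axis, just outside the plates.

No conduction current crosses the gap, so I_d there equals the 5.52×10^-4 A in the leads.
With r > R the enclosed displacement current is the full I_d; B = μ₀ I_d / (2πr) = 1.61×10^-9 T.

1.61×10^-9 T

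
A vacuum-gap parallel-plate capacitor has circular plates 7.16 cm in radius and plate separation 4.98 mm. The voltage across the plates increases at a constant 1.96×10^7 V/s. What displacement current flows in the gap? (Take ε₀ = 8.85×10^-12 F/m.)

E = V/d so dE/dt = (dV/dt)/d = 3.936×10^9 V/(m·s), and I_d = ε₀ A dE/dt = (8.85×10^-12)(0.01611)(3.936×10^9) = 5.61×10^-4 A.

5.61×10^-4 A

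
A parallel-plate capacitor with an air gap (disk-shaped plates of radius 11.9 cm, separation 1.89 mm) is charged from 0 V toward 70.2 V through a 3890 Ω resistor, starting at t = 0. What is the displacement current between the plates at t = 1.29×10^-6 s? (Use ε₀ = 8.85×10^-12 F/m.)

3.67×10^-3 A

C = ε₀A/d = (8.85×10^-12)(0.04449)/(1.89×10^-3) = 2.083×10^-10 F and τ = RC = 8.103×10^-7 s. I_d in the gap equals the RC charging current.
I_d(t) = (V₀/R) e^(−t/τ) = 0.01805 · e^(−1.592) = 3.67×10^-3 A.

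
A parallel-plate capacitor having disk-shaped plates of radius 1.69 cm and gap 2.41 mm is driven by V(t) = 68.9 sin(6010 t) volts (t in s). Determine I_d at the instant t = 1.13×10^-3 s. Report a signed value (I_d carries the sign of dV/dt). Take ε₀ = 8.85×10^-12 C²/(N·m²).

dV/dt = (68.9)(6010)·cos(6.7913) = 3.618×10^5 V/s.
I_d = C dV/dt with C = ε₀A/d = (8.85×10^-12)(8.973×10^-4)/(2.41×10^-3) = 3.295×10^-12 F, so I_d = (3.295×10^-12)(3.618×10^5) = 1.19×10^-6 A.

1.19×10^-6 A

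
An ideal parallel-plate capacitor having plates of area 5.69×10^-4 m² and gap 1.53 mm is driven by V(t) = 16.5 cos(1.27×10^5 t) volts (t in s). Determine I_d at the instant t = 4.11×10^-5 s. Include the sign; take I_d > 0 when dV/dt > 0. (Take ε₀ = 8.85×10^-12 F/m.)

dV/dt = (16.5)(1.27×10^5)·−sin(5.2197) = 1.832×10^6 V/s.
I_d = C dV/dt with C = ε₀A/d = (8.85×10^-12)(5.69×10^-4)/(1.53×10^-3) = 3.291×10^-12 F, so I_d = (3.291×10^-12)(1.832×10^6) = 6.03×10^-6 A.

6.03×10^-6 A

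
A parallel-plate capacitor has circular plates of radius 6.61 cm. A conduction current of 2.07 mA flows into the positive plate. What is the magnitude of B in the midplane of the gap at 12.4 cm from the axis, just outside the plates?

3.34×10^-9 T

No conduction current crosses the gap, so I_d there equals the 2.07×10^-3 A in the leads.
With r > R the enclosed displacement current is the full I_d; B = μ₀ I_d / (2πr) = 3.34×10^-9 T.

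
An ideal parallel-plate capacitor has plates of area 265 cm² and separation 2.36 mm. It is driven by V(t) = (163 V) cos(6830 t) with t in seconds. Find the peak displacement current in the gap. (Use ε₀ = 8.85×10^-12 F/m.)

1.11×10^-4 A

C = ε₀A/d = (8.85×10^-12)(0.0265)/(2.36×10^-3) = 9.938×10^-11 F; ω = 6830 rad/s.
I_d = C dV/dt, so |I_d|_max = C V₀ ω = (9.938×10^-11)(163)(6830) = 1.11×10^-4 A.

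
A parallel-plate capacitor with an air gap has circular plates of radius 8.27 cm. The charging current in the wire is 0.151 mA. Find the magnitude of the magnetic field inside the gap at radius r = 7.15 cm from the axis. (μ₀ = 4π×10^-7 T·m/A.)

3.16×10^-10 T

No conduction current crosses the gap, so I_d there equals the 1.51×10^-4 A in the leads.
∮B·dl = μ₀ I_d,enc with I_d,enc = I_d r²/R² = 1.129×10^-4 A; so B = μ₀ I_d,enc/(2πr) = 3.16×10^-10 T.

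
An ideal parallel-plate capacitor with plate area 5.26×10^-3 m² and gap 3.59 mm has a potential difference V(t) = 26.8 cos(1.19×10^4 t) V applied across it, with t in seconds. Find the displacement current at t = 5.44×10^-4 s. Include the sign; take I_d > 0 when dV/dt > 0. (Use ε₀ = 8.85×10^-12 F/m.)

-7.83×10^-7 A

C = ε₀A/d = (8.85×10^-12)(5.26×10^-3)/(3.59×10^-3) = 1.297×10^-11 F. dV/dt = V₀ω·−sin(ωt); at ωt = 6.4736 rad this factor is -0.1893.
I_d = C dV/dt = (1.297×10^-11)(26.8)(1.19×10^4)(-0.1893) = -7.83×10^-7 A.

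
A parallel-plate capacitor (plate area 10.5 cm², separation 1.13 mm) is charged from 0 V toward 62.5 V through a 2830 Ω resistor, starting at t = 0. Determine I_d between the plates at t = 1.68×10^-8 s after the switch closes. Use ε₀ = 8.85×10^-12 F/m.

0.0107 A

With C = ε₀A/d = (8.85×10^-12)(1.05×10^-3)/(1.13×10^-3) = 8.223×10^-12 F, the time constant is τ = RC = 2.327×10^-8 s, so t/τ = 0.7220 and e^(−t/τ) = 0.4858.
I_d = I_cond = (V₀/R) e^(−t/τ) = (0.02208)(0.4858) = 0.0107 A.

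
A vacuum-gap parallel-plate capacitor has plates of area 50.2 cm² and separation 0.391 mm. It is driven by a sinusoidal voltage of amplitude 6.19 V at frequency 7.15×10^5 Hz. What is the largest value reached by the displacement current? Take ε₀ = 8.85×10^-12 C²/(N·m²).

(dE/dt)_max = V₀ω/d = 7.111×10^10 V/(m·s); ω = 2πf = 4.492×10^6 rad/s.
I_d,max = ε₀ A (dE/dt)_max = (8.85×10^-12)(5.02×10^-3)(7.111×10^10) = 3.16×10^-3 A.

3.16×10^-3 A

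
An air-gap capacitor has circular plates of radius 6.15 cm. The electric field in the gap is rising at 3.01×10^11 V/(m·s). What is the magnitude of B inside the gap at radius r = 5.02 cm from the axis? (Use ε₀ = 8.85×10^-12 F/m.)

8.40×10^-8 T

Through the whole plate area (πR² = 0.01188 m²), I_d = ε₀ πR² dE/dt = 0.03165 A.
For r < R the Ampère–Maxwell law gives B(2πr) = μ₀ I_d (r²/R²), so B = μ₀ I_d r/(2πR²) = (4π×10^-7)(0.03165)(0.0502)/(2π·0.0615²) = 8.40×10^-8 T.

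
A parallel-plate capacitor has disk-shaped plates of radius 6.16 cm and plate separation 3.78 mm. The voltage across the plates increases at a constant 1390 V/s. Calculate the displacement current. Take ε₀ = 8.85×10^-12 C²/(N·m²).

3.88×10^-8 A

The displacement current equals the charging current C dV/dt. With C = ε₀A/d = (8.85×10^-12)(0.01192)/(3.78×10^-3) = 2.791×10^-11 F, I_d = (2.791×10^-11)(1390) = 3.88×10^-8 A.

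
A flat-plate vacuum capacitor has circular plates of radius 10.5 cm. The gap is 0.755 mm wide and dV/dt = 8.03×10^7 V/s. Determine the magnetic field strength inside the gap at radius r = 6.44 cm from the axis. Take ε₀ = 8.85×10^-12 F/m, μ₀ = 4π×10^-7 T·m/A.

With E = V/d, dE/dt = 1.064×10^11 V/(m·s) and πR² = 0.03464 m², giving I_d = ε₀ πR² dE/dt = 0.03262 A.
An Ampèrian loop of radius r encloses a fraction (r/R)² of I_d. Then B·2πr = μ₀ I_d (r/R)², giving B = μ₀ I_d r/(2πR²) = 3.81×10^-8 T.

3.81×10^-8 T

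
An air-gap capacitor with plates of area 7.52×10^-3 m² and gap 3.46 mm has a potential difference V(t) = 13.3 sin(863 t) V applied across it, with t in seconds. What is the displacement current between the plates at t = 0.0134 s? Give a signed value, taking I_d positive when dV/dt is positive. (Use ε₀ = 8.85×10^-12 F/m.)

1.19×10^-7 A

dV/dt = (13.3)(863)·cos(11.5642) = 6181 V/s.
I_d = C dV/dt with C = ε₀A/d = (8.85×10^-12)(7.52×10^-3)/(3.46×10^-3) = 1.923×10^-11 F, so I_d = (1.923×10^-11)(6181) = 1.19×10^-7 A.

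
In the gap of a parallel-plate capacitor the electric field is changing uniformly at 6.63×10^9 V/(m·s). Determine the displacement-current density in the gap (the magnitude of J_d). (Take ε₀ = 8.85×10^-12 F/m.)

0.0587 A/m²

J_d = ε₀ ∂E/∂t, so J_d = 0.0587 A/m².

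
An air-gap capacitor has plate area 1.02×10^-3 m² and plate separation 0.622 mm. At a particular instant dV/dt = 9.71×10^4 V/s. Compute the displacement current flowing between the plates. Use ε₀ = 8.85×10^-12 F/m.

1.41×10^-6 A

C = ε₀A/d = (8.85×10^-12)(1.02×10^-3)/(6.22×10^-4) = 1.451×10^-11 F.
I_d = C dV/dt = (1.451×10^-11)(9.71×10^4) = 1.41×10^-6 A.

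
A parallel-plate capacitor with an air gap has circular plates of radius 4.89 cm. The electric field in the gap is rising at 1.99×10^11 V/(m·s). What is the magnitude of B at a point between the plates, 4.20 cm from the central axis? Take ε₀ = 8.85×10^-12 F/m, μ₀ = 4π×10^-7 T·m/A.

Total displacement current: I_d = ε₀(πR²)(dE/dt) = (8.85×10^-12)(7.512×10^-3)(1.99×10^11) = 0.01323 A.
For r < R the Ampère–Maxwell law gives B(2πr) = μ₀ I_d (r²/R²), so B = μ₀ I_d r/(2πR²) = (4π×10^-7)(0.01323)(0.0420)/(2π·0.0489²) = 4.65×10^-8 T.

4.65×10^-8 T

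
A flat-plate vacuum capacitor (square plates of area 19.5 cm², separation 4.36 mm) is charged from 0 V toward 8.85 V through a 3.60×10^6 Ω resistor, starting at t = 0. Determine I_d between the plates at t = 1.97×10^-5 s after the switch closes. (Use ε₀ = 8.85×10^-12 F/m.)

6.17×10^-7 A

C = ε₀A/d = (8.85×10^-12)(1.95×10^-3)/(4.36×10^-3) = 3.958×10^-12 F, so τ = RC = 1.425×10^-5 s.
The conduction current is I(t) = (V₀/R) e^(−t/τ), and the displacement current between the plates equals it.
t/τ = 1.382; I_d = (8.85/3.60×10^6) · e^(−1.382) = (2.458×10^-6)(0.2511) = 6.17×10^-7 A.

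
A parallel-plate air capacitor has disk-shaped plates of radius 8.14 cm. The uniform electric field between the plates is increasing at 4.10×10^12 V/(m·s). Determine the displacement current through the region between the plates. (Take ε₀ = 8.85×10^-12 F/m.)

0.755 A

I_d = ε₀ A (dE/dt) = (8.85×10^-12)(0.02082 m²)(4.10×10^12) = 0.755 A.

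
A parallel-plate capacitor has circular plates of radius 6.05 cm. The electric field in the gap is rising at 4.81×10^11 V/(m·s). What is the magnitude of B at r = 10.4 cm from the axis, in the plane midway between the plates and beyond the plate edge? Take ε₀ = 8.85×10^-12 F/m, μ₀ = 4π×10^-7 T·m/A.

Through the whole plate area (πR² = 0.01150 m²), I_d = ε₀ πR² dE/dt = 0.04895 A.
Outside the plates the loop encloses all of I_d, so B·2πr = μ₀ I_d and B = 9.41×10^-8 T.

9.41×10^-8 T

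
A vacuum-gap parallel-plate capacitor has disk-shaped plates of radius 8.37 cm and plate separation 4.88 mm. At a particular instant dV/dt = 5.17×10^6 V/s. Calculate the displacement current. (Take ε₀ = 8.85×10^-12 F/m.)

E = V/d so dE/dt = (dV/dt)/d = 1.059×10^9 V/(m·s), and I_d = ε₀ A dE/dt = (8.85×10^-12)(0.02201)(1.059×10^9) = 2.06×10^-4 A.

2.06×10^-4 A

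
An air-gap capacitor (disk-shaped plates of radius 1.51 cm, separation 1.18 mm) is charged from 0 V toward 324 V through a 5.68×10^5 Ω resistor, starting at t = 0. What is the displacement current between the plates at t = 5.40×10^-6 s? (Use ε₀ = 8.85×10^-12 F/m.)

C = ε₀A/d = (8.85×10^-12)(7.163×10^-4)/(1.18×10^-3) = 5.372×10^-12 F and τ = RC = 3.051×10^-6 s. I_d in the gap equals the RC charging current.
I_d(t) = (V₀/R) e^(−t/τ) = 5.704×10^-4 · e^(−1.770) = 9.72×10^-5 A.

9.72×10^-5 A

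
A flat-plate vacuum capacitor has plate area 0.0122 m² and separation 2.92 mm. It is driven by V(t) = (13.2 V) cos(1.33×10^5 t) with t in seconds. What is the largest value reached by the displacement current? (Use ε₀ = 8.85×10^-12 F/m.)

6.49×10^-5 A

(dE/dt)_max = V₀ω/d = 6.012×10^8 V/(m·s); ω = 1.33×10^5 rad/s.
I_d,max = ε₀ A (dE/dt)_max = (8.85×10^-12)(0.0122)(6.012×10^8) = 6.49×10^-5 A.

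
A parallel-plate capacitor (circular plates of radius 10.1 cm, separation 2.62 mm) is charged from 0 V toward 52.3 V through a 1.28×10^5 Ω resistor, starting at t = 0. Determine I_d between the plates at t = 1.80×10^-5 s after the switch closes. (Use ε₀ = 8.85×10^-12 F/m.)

1.11×10^-4 A

With C = ε₀A/d = (8.85×10^-12)(0.03205)/(2.62×10^-3) = 1.083×10^-10 F, the time constant is τ = RC = 1.386×10^-5 s, so t/τ = 1.299 and e^(−t/τ) = 0.2728.
I_d = I_cond = (V₀/R) e^(−t/τ) = (4.086×10^-4)(0.2728) = 1.11×10^-4 A.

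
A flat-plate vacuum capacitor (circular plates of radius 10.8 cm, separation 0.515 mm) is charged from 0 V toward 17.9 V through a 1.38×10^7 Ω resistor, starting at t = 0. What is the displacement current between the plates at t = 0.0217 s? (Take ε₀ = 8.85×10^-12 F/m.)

C = ε₀A/d = (8.85×10^-12)(0.03664)/(5.15×10^-4) = 6.296×10^-10 F, so τ = RC = 8.688×10^-3 s.
The conduction current is I(t) = (V₀/R) e^(−t/τ), and the displacement current between the plates equals it.
t/τ = 2.498; I_d = (17.9/1.38×10^7) · e^(−2.498) = (1.297×10^-6)(0.08225) = 1.07×10^-7 A.

1.07×10^-7 A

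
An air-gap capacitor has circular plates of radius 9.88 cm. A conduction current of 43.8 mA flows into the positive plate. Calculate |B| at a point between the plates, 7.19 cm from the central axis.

By continuity the displacement current in the gap matches the conduction current: I_d = 0.0438 A.
For r < R the Ampère–Maxwell law gives B(2πr) = μ₀ I_d (r²/R²), so B = μ₀ I_d r/(2πR²) = (4π×10^-7)(0.0438)(0.0719)/(2π·0.0988²) = 6.45×10^-8 T.

6.45×10^-8 T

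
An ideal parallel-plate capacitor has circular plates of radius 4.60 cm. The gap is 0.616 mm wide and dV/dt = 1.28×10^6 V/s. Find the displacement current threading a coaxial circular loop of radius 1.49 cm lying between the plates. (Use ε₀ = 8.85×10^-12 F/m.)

1.28×10^-5 A

I_d = C dV/dt with C = ε₀πR²/d = 9.551×10^-11 F, so I_d = (9.551×10^-11)(1.28×10^6) = 1.223×10^-4 A.
Since J_d is uniform, the enclosed fraction is (r/R)² = 0.1049, giving I_d,enc = 1.28×10^-5 A.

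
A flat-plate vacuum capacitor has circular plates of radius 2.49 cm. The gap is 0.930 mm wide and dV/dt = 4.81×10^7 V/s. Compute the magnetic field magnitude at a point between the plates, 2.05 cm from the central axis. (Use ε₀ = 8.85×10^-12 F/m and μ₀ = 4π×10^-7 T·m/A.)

5.90×10^-9 T

I_d = C dV/dt with C = ε₀πR²/d = 1.854×10^-11 F, so I_d = (1.854×10^-11)(4.81×10^7) = 8.918×10^-4 A.
For r < R the Ampère–Maxwell law gives B(2πr) = μ₀ I_d (r²/R²), so B = μ₀ I_d r/(2πR²) = (4π×10^-7)(8.918×10^-4)(0.0205)/(2π·0.0249²) = 5.90×10^-9 T.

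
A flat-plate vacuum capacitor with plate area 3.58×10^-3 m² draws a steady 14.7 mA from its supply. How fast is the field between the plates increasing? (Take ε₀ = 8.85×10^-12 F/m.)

4.64×10^11 V/(m·s)

The displacement current between the plates equals the conduction current, I_d = 14.7 mA.
Then dE/dt = I_d/(ε₀A) = 4.64×10^11 V/(m·s).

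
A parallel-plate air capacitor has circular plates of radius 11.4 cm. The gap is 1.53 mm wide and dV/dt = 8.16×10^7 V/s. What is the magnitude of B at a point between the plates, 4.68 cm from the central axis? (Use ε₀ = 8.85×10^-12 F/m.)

dE/dt = (dV/dt)/d = 5.333×10^10 V/(m·s); I_d = ε₀(πR²)(dE/dt) = (8.85×10^-12)(0.04083)(5.333×10^10) = 0.01927 A.
For r < R the Ampère–Maxwell law gives B(2πr) = μ₀ I_d (r²/R²), so B = μ₀ I_d r/(2πR²) = (4π×10^-7)(0.01927)(0.0468)/(2π·0.114²) = 1.39×10^-8 T.

1.39×10^-8 T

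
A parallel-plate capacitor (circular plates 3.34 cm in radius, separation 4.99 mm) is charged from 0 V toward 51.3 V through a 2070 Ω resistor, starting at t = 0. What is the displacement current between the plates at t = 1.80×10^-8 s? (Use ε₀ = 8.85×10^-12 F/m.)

6.12×10^-3 A

With C = ε₀A/d = (8.85×10^-12)(3.505×10^-3)/(4.99×10^-3) = 6.216×10^-12 F, the time constant is τ = RC = 1.287×10^-8 s, so t/τ = 1.399 and e^(−t/τ) = 0.2468.
I_d = I_cond = (V₀/R) e^(−t/τ) = (0.02478)(0.2468) = 6.12×10^-3 A.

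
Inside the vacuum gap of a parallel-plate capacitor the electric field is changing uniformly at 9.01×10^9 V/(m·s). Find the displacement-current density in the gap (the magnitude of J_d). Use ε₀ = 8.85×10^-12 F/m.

0.0797 A/m²

The displacement-current density is ε₀ ∂E/∂t = (8.85×10^-12)(9.01×10^9) = 0.0797 A/m².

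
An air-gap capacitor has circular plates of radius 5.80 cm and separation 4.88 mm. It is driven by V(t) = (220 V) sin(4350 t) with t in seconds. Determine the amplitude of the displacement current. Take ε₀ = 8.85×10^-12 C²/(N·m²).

1.83×10^-5 A

(dE/dt)_max = V₀ω/d = 1.961×10^8 V/(m·s); ω = 4350 rad/s.
I_d,max = ε₀ A (dE/dt)_max = (8.85×10^-12)(0.01057)(1.961×10^8) = 1.83×10^-5 A.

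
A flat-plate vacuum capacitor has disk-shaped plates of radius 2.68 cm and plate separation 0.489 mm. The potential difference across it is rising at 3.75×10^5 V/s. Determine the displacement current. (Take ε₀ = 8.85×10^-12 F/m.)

The displacement current equals the charging current C dV/dt. With C = ε₀A/d = (8.85×10^-12)(2.256×10^-3)/(4.89×10^-4) = 4.083×10^-11 F, I_d = (4.083×10^-11)(3.75×10^5) = 1.53×10^-5 A.

1.53×10^-5 A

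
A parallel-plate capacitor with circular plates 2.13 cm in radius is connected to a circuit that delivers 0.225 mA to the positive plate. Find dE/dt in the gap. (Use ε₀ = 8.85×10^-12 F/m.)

The displacement current between the plates equals the conduction current, I_d = 0.225 mA.
Since I_d = ε₀ A dE/dt, dE/dt = I_d/(ε₀A) = (2.25×10^-4)/((8.85×10^-12)(1.425×10^-3)) = 1.78×10^10 V/(m·s).

1.78×10^10 V/(m·s)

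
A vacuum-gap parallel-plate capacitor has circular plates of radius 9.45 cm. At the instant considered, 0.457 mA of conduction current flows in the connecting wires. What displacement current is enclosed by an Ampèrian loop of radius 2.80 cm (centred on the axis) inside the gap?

No conduction current crosses the gap, so I_d there equals the 4.57×10^-4 A in the leads.
Through an area πr² the displacement current is I_d·(πr²/πR²) = I_d (r/R)² = 4.01×10^-5 A.

4.01×10^-5 A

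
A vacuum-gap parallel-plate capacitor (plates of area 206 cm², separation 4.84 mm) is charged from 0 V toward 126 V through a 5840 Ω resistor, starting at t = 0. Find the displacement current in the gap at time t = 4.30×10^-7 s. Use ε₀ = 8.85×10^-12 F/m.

3.06×10^-3 A

With C = ε₀A/d = (8.85×10^-12)(0.0206)/(4.84×10^-3) = 3.767×10^-11 F, the time constant is τ = RC = 2.200×10^-7 s, so t/τ = 1.955 and e^(−t/τ) = 0.1416.
I_d = I_cond = (V₀/R) e^(−t/τ) = (0.02158)(0.1416) = 3.06×10^-3 A.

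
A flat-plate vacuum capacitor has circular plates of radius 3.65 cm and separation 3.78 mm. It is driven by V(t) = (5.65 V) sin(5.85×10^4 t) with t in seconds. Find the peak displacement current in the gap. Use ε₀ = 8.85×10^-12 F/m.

3.24×10^-6 A

C = ε₀A/d = (8.85×10^-12)(4.185×10^-3)/(3.78×10^-3) = 9.798×10^-12 F; ω = 5.85×10^4 rad/s.
I_d = C dV/dt, so |I_d|_max = C V₀ ω = (9.798×10^-12)(5.65)(5.85×10^4) = 3.24×10^-6 A.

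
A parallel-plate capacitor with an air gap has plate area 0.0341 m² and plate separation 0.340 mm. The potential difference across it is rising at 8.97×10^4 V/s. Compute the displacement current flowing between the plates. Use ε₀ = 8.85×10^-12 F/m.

C = ε₀A/d = (8.85×10^-12)(0.0341)/(3.40×10^-4) = 8.876×10^-10 F.
I_d = C dV/dt = (8.876×10^-10)(8.97×10^4) = 7.96×10^-5 A.

7.96×10^-5 A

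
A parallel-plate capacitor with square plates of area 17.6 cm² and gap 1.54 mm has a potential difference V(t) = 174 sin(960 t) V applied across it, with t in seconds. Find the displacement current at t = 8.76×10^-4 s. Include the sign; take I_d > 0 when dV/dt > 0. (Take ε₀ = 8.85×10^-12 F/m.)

C = ε₀A/d = (8.85×10^-12)(1.76×10^-3)/(1.54×10^-3) = 1.011×10^-11 F. dV/dt = V₀ω·cos(ωt); at ωt = 0.84096 rad this factor is 0.6667.
I_d = C dV/dt = (1.011×10^-11)(174)(960)(0.6667) = 1.13×10^-6 A.

1.13×10^-6 A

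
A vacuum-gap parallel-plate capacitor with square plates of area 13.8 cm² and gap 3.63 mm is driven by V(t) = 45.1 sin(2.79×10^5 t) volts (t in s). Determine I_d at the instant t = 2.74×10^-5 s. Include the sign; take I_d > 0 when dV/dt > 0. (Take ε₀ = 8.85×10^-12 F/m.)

8.80×10^-6 A

C = ε₀A/d = (8.85×10^-12)(1.38×10^-3)/(3.63×10^-3) = 3.364×10^-12 F. dV/dt = V₀ω·cos(ωt); at ωt = 7.6446 rad this factor is 0.2079.
I_d = C dV/dt = (3.364×10^-12)(45.1)(2.79×10^5)(0.2079) = 8.80×10^-6 A.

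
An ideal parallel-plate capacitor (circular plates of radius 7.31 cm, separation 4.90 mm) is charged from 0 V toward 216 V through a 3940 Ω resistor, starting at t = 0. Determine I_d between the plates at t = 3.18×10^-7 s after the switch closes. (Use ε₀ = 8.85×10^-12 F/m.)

3.83×10^-3 A

With C = ε₀A/d = (8.85×10^-12)(0.01679)/(4.90×10^-3) = 3.032×10^-11 F, the time constant is τ = RC = 1.195×10^-7 s, so t/τ = 2.661 and e^(−t/τ) = 0.06988.
I_d = I_cond = (V₀/R) e^(−t/τ) = (0.05482)(0.06988) = 3.83×10^-3 A.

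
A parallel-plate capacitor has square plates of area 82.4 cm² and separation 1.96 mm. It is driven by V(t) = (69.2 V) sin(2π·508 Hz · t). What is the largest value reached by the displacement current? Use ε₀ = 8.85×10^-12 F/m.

8.22×10^-6 A

C = ε₀A/d = (8.85×10^-12)(8.24×10^-3)/(1.96×10^-3) = 3.721×10^-11 F; ω = 2πf = 3192 rad/s.
I_d = C dV/dt, so |I_d|_max = C V₀ ω = (3.721×10^-11)(69.2)(3192) = 8.22×10^-6 A.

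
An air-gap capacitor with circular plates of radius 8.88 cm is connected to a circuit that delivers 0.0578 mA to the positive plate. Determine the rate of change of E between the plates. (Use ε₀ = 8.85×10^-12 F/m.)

By continuity, I_d in the gap equals the 0.0578 mA flowing in the wire.
Inverting I_d = ε₀ A dE/dt gives dE/dt = 5.78×10^-5 / (8.85×10^-12 · 0.02477) = 2.64×10^8 V/(m·s).

2.64×10^8 V/(m·s)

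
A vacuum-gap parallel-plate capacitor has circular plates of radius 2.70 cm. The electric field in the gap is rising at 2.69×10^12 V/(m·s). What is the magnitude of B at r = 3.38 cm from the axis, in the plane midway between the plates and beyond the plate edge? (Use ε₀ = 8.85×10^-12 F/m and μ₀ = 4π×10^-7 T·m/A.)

I_d = ε₀ dΦ_E/dt = ε₀ πR² (dE/dt) = (8.85×10^-12)(2.290×10^-3)(2.69×10^12) = 0.05452 A through the full plate area.
Outside the plates the loop encloses all of I_d, so B·2πr = μ₀ I_d and B = 3.23×10^-7 T.

3.23×10^-7 T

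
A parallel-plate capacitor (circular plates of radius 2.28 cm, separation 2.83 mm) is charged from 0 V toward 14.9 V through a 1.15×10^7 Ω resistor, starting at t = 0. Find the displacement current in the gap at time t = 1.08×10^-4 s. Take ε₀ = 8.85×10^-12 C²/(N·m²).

2.06×10^-7 A

C = ε₀A/d = (8.85×10^-12)(1.633×10^-3)/(2.83×10^-3) = 5.107×10^-12 F, so τ = RC = 5.873×10^-5 s.
The conduction current is I(t) = (V₀/R) e^(−t/τ), and the displacement current between the plates equals it.
t/τ = 1.839; I_d = (14.9/1.15×10^7) · e^(−1.839) = (1.296×10^-6)(0.1590) = 2.06×10^-7 A.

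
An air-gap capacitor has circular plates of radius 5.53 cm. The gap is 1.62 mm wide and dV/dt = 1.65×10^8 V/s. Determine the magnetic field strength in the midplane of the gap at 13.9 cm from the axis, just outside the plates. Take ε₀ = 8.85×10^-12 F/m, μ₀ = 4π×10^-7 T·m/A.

1.25×10^-8 T

I_d = C dV/dt with C = ε₀πR²/d = 5.248×10^-11 F, so I_d = (5.248×10^-11)(1.65×10^8) = 8.659×10^-3 A.
For r ≥ R the full I_d is enclosed: B = μ₀ I_d/(2πr) = (4π×10^-7)(8.659×10^-3)/(2π·0.139) = 1.25×10^-8 T.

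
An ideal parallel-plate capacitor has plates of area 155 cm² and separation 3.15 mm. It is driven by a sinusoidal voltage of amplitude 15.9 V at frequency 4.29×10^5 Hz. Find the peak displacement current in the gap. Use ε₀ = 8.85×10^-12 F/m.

C = ε₀A/d = (8.85×10^-12)(0.0155)/(3.15×10^-3) = 4.355×10^-11 F; ω = 2πf = 2.695×10^6 rad/s.
I_d = C dV/dt, so |I_d|_max = C V₀ ω = (4.355×10^-11)(15.9)(2.695×10^6) = 1.87×10^-3 A.

1.87×10^-3 A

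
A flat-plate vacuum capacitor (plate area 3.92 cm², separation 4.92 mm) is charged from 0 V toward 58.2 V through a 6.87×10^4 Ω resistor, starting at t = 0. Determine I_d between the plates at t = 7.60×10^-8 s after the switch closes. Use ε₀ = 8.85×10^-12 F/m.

1.76×10^-4 A

With C = ε₀A/d = (8.85×10^-12)(3.92×10^-4)/(4.92×10^-3) = 7.051×10^-13 F, the time constant is τ = RC = 4.844×10^-8 s, so t/τ = 1.569 and e^(−t/τ) = 0.2083.
I_d = I_cond = (V₀/R) e^(−t/τ) = (8.472×10^-4)(0.2083) = 1.76×10^-4 A.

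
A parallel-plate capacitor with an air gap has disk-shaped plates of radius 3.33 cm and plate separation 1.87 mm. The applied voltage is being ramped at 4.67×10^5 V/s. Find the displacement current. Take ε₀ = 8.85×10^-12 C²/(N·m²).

The displacement current equals the charging current C dV/dt. With C = ε₀A/d = (8.85×10^-12)(3.484×10^-3)/(1.87×10^-3) = 1.649×10^-11 F, I_d = (1.649×10^-11)(4.67×10^5) = 7.70×10^-6 A.

7.70×10^-6 A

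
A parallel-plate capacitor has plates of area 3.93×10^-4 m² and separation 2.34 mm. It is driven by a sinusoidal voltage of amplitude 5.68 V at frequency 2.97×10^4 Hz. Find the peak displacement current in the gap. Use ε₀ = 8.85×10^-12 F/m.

(dE/dt)_max = V₀ω/d = 4.529×10^8 V/(m·s); ω = 2πf = 1.866×10^5 rad/s.
I_d,max = ε₀ A (dE/dt)_max = (8.85×10^-12)(3.93×10^-4)(4.529×10^8) = 1.58×10^-6 A.

1.58×10^-6 A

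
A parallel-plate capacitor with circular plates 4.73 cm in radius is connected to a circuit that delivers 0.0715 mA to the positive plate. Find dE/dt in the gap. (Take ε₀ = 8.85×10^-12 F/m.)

1.15×10^9 V/(m·s)

By continuity, I_d in the gap equals the 0.0715 mA flowing in the wire.
Then dE/dt = I_d/(ε₀A) = 1.15×10^9 V/(m·s).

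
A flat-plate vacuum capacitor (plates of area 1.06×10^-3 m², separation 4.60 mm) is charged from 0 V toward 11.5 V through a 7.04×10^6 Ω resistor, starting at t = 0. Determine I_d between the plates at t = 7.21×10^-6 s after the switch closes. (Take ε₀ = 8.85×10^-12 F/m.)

9.89×10^-7 A

With C = ε₀A/d = (8.85×10^-12)(1.06×10^-3)/(4.60×10^-3) = 2.039×10^-12 F, the time constant is τ = RC = 1.435×10^-5 s, so t/τ = 0.5024 and e^(−t/τ) = 0.6051.
I_d = I_cond = (V₀/R) e^(−t/τ) = (1.634×10^-6)(0.6051) = 9.89×10^-7 A.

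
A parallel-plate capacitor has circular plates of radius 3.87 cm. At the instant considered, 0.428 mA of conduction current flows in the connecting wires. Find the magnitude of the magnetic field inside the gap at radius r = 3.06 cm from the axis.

1.75×10^-9 T

Between the plates the displacement current equals the wire current: I_d = 0.428 mA = 4.28×10^-4 A.
An Ampèrian loop of radius r encloses a fraction (r/R)² of I_d. Then B·2πr = μ₀ I_d (r/R)², giving B = μ₀ I_d r/(2πR²) = 1.75×10^-9 T.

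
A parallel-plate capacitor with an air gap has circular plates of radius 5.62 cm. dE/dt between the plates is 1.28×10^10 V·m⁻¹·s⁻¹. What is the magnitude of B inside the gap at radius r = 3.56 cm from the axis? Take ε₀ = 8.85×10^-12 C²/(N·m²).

I_d = ε₀ dΦ_E/dt = ε₀ πR² (dE/dt) = (8.85×10^-12)(9.923×10^-3)(1.28×10^10) = 1.124×10^-3 A through the full plate area.
An Ampèrian loop of radius r encloses a fraction (r/R)² of I_d. Then B·2πr = μ₀ I_d (r/R)², giving B = μ₀ I_d r/(2πR²) = 2.53×10^-9 T.

2.53×10^-9 T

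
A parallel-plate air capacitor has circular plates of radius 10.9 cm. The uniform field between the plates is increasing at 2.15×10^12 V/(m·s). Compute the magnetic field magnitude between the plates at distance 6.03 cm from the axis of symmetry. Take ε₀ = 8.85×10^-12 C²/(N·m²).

Through the whole plate area (πR² = 0.03733 m²), I_d = ε₀ πR² dE/dt = 0.7103 A.
∮B·dl = μ₀ I_d,enc with I_d,enc = I_d r²/R² = 0.2174 A; so B = μ₀ I_d,enc/(2πr) = 7.21×10^-7 T.

7.21×10^-7 T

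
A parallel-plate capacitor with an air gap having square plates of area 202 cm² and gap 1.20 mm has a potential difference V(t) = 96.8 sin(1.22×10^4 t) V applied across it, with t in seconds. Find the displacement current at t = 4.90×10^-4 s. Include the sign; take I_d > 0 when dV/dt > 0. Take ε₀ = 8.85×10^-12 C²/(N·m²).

1.68×10^-4 A

C = ε₀A/d = (8.85×10^-12)(0.0202)/(1.20×10^-3) = 1.490×10^-10 F. dV/dt = V₀ω·cos(ωt); at ωt = 5.978 rad this factor is 0.9538.
I_d = C dV/dt = (1.490×10^-10)(96.8)(1.22×10^4)(0.9538) = 1.68×10^-4 A.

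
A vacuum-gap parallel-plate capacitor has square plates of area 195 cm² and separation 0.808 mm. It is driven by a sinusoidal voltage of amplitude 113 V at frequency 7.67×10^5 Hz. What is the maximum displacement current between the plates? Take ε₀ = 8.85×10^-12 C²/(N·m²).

0.116 A

The displacement current equals the conduction current C dV/dt, which peaks at C V₀ ω.
With C = ε₀A/d = (8.85×10^-12)(0.0195)/(8.08×10^-4) = 2.136×10^-10 F and ω = 2πf = 4.819×10^6 rad/s, I_d,max = (2.136×10^-10)(113)(4.819×10^6) = 0.116 A.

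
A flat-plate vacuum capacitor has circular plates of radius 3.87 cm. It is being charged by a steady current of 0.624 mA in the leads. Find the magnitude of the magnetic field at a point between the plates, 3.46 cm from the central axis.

No conduction current crosses the gap, so I_d there equals the 6.24×10^-4 A in the leads.
An Ampèrian loop of radius r encloses a fraction (r/R)² of I_d. Then B·2πr = μ₀ I_d (r/R)², giving B = μ₀ I_d r/(2πR²) = 2.88×10^-9 T.

2.88×10^-9 T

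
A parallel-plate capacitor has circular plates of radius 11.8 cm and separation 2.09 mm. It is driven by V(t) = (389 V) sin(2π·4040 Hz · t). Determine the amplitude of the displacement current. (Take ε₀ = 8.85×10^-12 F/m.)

1.83×10^-3 A

C = ε₀A/d = (8.85×10^-12)(0.04374)/(2.09×10^-3) = 1.852×10^-10 F; ω = 2πf = 2.538×10^4 rad/s.
I_d = C dV/dt, so |I_d|_max = C V₀ ω = (1.852×10^-10)(389)(2.538×10^4) = 1.83×10^-3 A.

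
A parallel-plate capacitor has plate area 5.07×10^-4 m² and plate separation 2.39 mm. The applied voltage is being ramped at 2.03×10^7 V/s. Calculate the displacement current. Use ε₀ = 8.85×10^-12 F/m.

C = ε₀A/d = (8.85×10^-12)(5.07×10^-4)/(2.39×10^-3) = 1.877×10^-12 F.
I_d = C dV/dt = (1.877×10^-12)(2.03×10^7) = 3.81×10^-5 A.

3.81×10^-5 A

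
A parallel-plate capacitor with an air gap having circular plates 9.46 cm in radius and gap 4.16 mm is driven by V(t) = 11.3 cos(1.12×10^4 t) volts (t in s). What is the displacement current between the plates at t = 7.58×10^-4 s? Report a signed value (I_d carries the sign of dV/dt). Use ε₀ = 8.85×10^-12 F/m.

dV/dt = (11.3)(1.12×10^4)·−sin(8.4896) = -1.018×10^5 V/s.
I_d = C dV/dt with C = ε₀A/d = (8.85×10^-12)(0.02811)/(4.16×10^-3) = 5.980×10^-11 F, so I_d = (5.980×10^-11)(-1.018×10^5) = -6.09×10^-6 A.

-6.09×10^-6 A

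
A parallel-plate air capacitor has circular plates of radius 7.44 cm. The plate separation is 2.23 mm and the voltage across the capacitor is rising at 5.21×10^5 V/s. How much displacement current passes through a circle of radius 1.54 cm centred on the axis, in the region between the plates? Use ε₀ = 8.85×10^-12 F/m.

dE/dt = (dV/dt)/d = 2.336×10^8 V/(m·s); I_d = ε₀(πR²)(dE/dt) = (8.85×10^-12)(0.01739)(2.336×10^8) = 3.595×10^-5 A.
Through an area πr² the displacement current is I_d·(πr²/πR²) = I_d (r/R)² = 1.54×10^-6 A.

1.54×10^-6 A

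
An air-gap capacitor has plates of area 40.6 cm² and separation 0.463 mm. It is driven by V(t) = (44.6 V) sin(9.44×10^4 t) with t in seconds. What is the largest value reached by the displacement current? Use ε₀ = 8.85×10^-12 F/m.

3.27×10^-4 A

C = ε₀A/d = (8.85×10^-12)(4.06×10^-3)/(4.63×10^-4) = 7.760×10^-11 F; ω = 9.44×10^4 rad/s.
I_d = C dV/dt, so |I_d|_max = C V₀ ω = (7.760×10^-11)(44.6)(9.44×10^4) = 3.27×10^-4 A.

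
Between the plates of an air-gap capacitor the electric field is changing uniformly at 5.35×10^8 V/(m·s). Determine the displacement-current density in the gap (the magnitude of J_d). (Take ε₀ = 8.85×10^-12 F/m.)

4.73×10^-3 A/m²

The displacement-current density is ε₀ ∂E/∂t = (8.85×10^-12)(5.35×10^8) = 4.73×10^-3 A/m².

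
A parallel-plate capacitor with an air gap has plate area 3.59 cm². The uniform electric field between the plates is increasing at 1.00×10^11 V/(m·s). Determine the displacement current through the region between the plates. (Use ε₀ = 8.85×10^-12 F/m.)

3.18×10^-4 A

I_d = ε₀ A (dE/dt) = (8.85×10^-12)(3.59×10^-4 m²)(1.00×10^11) = 3.18×10^-4 A.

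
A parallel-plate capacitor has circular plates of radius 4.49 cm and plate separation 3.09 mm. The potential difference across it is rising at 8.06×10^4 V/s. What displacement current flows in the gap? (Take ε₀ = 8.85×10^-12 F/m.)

1.46×10^-6 A

The field between the plates is E = V/d, so dE/dt = (8.06×10^4)/(3.09×10^-3 m) = 2.608×10^7 V/(m·s).
I_d = ε₀ A (dE/dt) = (8.85×10^-12)(6.333×10^-3)(2.608×10^7) = 1.46×10^-6 A.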